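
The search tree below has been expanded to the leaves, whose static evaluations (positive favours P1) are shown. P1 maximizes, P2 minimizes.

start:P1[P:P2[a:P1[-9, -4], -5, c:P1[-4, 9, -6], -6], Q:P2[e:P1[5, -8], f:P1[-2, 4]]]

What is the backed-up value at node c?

9

c (P1): max(-4, 9, -6) = 9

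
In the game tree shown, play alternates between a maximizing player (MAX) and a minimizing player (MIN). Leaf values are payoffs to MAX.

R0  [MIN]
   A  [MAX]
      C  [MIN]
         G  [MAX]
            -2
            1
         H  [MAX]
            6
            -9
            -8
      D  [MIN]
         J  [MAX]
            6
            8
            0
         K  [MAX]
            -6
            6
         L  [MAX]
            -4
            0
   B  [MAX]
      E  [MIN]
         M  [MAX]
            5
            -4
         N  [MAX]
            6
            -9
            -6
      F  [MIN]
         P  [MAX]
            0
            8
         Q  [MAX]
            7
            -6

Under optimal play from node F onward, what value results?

P (MAX): max(0, 8) = 8
Q (MAX): max(7, -6) = 7
F (MIN): min(8, 7) = 7

7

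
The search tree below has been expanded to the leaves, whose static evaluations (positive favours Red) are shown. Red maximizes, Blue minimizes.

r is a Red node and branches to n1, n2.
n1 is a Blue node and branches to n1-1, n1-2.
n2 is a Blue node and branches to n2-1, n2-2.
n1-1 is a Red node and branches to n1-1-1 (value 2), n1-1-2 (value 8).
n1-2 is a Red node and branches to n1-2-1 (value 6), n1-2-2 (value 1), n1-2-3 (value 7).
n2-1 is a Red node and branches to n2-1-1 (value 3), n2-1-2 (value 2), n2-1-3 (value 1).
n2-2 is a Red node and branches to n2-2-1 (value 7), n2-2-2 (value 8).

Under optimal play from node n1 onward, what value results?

n1-1 (Red): max(2, 8) = 8
n1-2 (Red): max(6, 1, 7) = 7
n1 (Blue): min(8, 7) = 7

7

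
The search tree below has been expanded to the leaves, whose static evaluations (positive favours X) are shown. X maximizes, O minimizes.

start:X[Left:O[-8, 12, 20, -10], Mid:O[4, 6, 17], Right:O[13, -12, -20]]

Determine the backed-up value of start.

Left (O): min(-8, 12, 20, -10) = -10
Mid (O): min(4, 6, 17) = 4
Right (O): min(13, -12, -20) = -20
start (X): max(-10, 4, -20) = 4

4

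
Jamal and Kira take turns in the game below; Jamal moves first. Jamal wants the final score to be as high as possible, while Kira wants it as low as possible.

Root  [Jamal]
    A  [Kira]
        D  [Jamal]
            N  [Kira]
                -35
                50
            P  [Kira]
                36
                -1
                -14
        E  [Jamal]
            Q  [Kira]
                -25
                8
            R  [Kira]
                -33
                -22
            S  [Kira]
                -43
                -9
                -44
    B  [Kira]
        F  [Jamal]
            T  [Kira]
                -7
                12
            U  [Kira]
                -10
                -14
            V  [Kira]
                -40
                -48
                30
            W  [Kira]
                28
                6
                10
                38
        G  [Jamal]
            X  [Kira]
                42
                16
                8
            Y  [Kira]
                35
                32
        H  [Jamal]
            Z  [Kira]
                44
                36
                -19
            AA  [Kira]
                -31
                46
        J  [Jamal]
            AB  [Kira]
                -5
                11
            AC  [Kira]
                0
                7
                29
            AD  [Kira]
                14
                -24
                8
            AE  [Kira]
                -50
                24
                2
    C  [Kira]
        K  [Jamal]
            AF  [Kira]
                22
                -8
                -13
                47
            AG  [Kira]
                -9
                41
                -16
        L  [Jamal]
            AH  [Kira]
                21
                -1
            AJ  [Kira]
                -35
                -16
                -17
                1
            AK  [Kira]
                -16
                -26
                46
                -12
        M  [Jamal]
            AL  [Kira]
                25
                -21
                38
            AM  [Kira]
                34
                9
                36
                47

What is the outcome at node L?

-1

AH (Kira): min(21, -1) = -1
AJ (Kira): min(-35, -16, -17, 1) = -35
AK (Kira): min(-16, -26, 46, -12) = -26
L (Jamal): max(-1, -35, -26) = -1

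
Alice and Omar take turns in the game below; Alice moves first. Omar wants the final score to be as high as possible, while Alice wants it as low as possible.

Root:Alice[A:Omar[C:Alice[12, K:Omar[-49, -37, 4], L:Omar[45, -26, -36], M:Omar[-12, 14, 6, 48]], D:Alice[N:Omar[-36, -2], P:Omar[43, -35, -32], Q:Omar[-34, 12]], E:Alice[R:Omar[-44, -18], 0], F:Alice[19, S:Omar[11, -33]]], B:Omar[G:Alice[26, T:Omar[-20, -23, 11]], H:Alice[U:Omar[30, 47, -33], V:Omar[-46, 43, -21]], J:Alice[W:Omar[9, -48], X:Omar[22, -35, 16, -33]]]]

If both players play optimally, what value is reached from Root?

K (Omar): max(-49, -37, 4) = 4
L (Omar): max(45, -26, -36) = 45
M (Omar): max(-12, 14, 6, 48) = 48
C (Alice): min(12, 4, 45, 48) = 4
N (Omar): max(-36, -2) = -2
P (Omar): max(43, -35, -32) = 43
Q (Omar): max(-34, 12) = 12
D (Alice): min(-2, 43, 12) = -2
R (Omar): max(-44, -18) = -18
E (Alice): min(-18, 0) = -18
S (Omar): max(11, -33) = 11
F (Alice): min(19, 11) = 11
A (Omar): max(4, -2, -18, 11) = 11
T (Omar): max(-20, -23, 11) = 11
G (Alice): min(26, 11) = 11
U (Omar): max(30, 47, -33) = 47
V (Omar): max(-46, 43, -21) = 43
H (Alice): min(47, 43) = 43
W (Omar): max(9, -48) = 9
X (Omar): max(22, -35, 16, -33) = 22
J (Alice): min(9, 22) = 9
B (Omar): max(11, 43, 9) = 43
Root (Alice): min(11, 43) = 11

11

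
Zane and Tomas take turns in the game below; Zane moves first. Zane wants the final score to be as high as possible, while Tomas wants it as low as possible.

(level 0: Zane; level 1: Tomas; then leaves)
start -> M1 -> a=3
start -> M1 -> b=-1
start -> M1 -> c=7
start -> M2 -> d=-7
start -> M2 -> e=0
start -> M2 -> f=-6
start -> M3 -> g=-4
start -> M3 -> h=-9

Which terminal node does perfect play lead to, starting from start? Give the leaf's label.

b

M1 (Tomas): min(3, -1, 7) = -1
M2 (Tomas): min(-7, 0, -6) = -7
M3 (Tomas): min(-4, -9) = -9
start (Zane): max(-1, -7, -9) = -1
At start, Zane picks M1 (highest: -1).
At M1, Tomas picks b (lowest: -1).
Terminal value -1.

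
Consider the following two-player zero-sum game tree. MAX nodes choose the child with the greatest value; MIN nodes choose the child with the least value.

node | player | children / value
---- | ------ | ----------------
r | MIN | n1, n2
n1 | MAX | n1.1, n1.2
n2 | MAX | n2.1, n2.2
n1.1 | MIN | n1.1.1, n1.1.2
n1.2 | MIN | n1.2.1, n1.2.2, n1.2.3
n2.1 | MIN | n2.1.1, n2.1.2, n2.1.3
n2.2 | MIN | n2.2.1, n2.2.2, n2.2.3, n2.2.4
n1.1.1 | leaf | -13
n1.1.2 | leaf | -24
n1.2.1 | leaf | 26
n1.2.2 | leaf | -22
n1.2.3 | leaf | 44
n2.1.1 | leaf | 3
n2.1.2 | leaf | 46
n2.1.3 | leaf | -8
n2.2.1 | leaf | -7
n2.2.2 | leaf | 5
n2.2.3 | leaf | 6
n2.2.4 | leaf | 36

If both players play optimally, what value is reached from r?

n1.1 (MIN): min(-13, -24) = -24
n1.2 (MIN): min(26, -22, 44) = -22
n1 (MAX): max(-24, -22) = -22
n2.1 (MIN): min(3, 46, -8) = -8
n2.2 (MIN): min(-7, 5, 6, 36) = -7
n2 (MAX): max(-8, -7) = -7
r (MIN): min(-22, -7) = -22

-22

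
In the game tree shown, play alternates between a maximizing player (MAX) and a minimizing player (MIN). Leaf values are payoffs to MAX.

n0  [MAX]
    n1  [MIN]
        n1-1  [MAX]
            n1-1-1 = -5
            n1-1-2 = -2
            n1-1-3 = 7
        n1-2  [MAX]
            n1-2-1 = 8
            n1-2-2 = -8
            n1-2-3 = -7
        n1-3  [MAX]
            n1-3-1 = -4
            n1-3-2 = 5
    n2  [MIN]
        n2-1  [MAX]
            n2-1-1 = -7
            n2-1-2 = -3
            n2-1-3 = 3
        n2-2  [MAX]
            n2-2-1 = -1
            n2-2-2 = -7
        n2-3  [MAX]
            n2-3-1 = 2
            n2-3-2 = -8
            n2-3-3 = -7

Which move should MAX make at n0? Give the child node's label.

n1-1 (MAX): max(-5, -2, 7) = 7
n1-2 (MAX): max(8, -8, -7) = 8
n1-3 (MAX): max(-4, 5) = 5
n1 (MIN): min(7, 8, 5) = 5
n2-1 (MAX): max(-7, -3, 3) = 3
n2-2 (MAX): max(-1, -7) = -1
n2-3 (MAX): max(2, -8, -7) = 2
n2 (MIN): min(3, -1, 2) = -1
n0 (MAX): max(5, -1) = 5
MAX at n0 wants the highest of {n1=5, n2=-1}, so chooses n1.

n1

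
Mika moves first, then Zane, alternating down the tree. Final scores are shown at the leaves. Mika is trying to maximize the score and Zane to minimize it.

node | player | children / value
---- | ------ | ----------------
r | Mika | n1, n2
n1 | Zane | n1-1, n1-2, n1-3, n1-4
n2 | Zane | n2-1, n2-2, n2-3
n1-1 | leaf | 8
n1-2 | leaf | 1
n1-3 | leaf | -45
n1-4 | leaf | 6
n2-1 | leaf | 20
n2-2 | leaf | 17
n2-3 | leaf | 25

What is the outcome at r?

n1 (Zane): min(8, 1, -45, 6) = -45
n2 (Zane): min(20, 17, 25) = 17
r (Mika): max(-45, 17) = 17

17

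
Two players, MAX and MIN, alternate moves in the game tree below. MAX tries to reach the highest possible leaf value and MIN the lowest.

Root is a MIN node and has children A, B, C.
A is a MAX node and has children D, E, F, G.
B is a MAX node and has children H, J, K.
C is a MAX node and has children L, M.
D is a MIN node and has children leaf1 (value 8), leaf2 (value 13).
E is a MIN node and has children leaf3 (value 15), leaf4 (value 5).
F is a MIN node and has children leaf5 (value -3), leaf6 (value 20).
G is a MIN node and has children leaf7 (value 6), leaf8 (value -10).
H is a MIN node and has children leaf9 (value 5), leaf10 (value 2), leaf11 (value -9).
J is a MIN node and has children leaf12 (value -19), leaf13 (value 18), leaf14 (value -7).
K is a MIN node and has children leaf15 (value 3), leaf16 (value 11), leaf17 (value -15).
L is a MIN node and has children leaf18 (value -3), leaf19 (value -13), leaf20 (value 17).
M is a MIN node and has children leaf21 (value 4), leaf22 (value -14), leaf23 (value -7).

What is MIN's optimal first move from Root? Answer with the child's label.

C

D (MIN): min(8, 13) = 8
E (MIN): min(15, 5) = 5
F (MIN): min(-3, 20) = -3
G (MIN): min(6, -10) = -10
A (MAX): max(8, 5, -3, -10) = 8
H (MIN): min(5, 2, -9) = -9
J (MIN): min(-19, 18, -7) = -19
K (MIN): min(3, 11, -15) = -15
B (MAX): max(-9, -19, -15) = -9
L (MIN): min(-3, -13, 17) = -13
M (MIN): min(4, -14, -7) = -14
C (MAX): max(-13, -14) = -13
Root (MIN): min(8, -9, -13) = -13
MIN at Root wants the lowest of {A=8, B=-9, C=-13}, so chooses C.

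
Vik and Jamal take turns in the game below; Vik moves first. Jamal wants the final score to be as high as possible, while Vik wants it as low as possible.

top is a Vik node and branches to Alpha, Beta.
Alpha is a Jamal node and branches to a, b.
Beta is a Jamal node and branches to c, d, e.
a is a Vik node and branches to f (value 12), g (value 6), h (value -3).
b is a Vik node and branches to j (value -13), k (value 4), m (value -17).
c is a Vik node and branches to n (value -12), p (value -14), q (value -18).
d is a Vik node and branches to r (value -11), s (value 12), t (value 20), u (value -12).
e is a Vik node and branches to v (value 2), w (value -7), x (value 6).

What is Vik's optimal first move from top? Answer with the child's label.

a (Vik): min(12, 6, -3) = -3
b (Vik): min(-13, 4, -17) = -17
Alpha (Jamal): max(-3, -17) = -3
c (Vik): min(-12, -14, -18) = -18
d (Vik): min(-11, 12, 20, -12) = -12
e (Vik): min(2, -7, 6) = -7
Beta (Jamal): max(-18, -12, -7) = -7
top (Vik): min(-3, -7) = -7
Vik at top wants the lowest of {Alpha=-3, Beta=-7}, so chooses Beta.

Beta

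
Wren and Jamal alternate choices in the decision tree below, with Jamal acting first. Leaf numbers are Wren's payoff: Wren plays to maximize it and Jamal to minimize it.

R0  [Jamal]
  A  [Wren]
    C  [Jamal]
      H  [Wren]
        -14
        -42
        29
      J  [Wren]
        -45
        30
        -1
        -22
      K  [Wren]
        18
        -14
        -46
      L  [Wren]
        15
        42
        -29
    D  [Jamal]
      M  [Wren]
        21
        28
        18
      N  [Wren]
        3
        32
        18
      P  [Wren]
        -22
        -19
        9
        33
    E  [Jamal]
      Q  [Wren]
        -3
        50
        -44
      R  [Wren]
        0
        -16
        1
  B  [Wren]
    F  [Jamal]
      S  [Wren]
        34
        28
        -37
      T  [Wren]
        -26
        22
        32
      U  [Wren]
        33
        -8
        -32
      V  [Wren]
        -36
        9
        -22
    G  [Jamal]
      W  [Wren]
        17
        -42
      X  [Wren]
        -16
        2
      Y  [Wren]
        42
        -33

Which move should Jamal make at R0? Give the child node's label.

B

H (Wren): max(-14, -42, 29) = 29
J (Wren): max(-45, 30, -1, -22) = 30
K (Wren): max(18, -14, -46) = 18
L (Wren): max(15, 42, -29) = 42
C (Jamal): min(29, 30, 18, 42) = 18
M (Wren): max(21, 28, 18) = 28
N (Wren): max(3, 32, 18) = 32
P (Wren): max(-22, -19, 9, 33) = 33
D (Jamal): min(28, 32, 33) = 28
Q (Wren): max(-3, 50, -44) = 50
R (Wren): max(0, -16, 1) = 1
E (Jamal): min(50, 1) = 1
A (Wren): max(18, 28, 1) = 28
S (Wren): max(34, 28, -37) = 34
T (Wren): max(-26, 22, 32) = 32
U (Wren): max(33, -8, -32) = 33
V (Wren): max(-36, 9, -22) = 9
F (Jamal): min(34, 32, 33, 9) = 9
W (Wren): max(17, -42) = 17
X (Wren): max(-16, 2) = 2
Y (Wren): max(42, -33) = 42
G (Jamal): min(17, 2, 42) = 2
B (Wren): max(9, 2) = 9
R0 (Jamal): min(28, 9) = 9
Jamal at R0 wants the lowest of {A=28, B=9}, so chooses B.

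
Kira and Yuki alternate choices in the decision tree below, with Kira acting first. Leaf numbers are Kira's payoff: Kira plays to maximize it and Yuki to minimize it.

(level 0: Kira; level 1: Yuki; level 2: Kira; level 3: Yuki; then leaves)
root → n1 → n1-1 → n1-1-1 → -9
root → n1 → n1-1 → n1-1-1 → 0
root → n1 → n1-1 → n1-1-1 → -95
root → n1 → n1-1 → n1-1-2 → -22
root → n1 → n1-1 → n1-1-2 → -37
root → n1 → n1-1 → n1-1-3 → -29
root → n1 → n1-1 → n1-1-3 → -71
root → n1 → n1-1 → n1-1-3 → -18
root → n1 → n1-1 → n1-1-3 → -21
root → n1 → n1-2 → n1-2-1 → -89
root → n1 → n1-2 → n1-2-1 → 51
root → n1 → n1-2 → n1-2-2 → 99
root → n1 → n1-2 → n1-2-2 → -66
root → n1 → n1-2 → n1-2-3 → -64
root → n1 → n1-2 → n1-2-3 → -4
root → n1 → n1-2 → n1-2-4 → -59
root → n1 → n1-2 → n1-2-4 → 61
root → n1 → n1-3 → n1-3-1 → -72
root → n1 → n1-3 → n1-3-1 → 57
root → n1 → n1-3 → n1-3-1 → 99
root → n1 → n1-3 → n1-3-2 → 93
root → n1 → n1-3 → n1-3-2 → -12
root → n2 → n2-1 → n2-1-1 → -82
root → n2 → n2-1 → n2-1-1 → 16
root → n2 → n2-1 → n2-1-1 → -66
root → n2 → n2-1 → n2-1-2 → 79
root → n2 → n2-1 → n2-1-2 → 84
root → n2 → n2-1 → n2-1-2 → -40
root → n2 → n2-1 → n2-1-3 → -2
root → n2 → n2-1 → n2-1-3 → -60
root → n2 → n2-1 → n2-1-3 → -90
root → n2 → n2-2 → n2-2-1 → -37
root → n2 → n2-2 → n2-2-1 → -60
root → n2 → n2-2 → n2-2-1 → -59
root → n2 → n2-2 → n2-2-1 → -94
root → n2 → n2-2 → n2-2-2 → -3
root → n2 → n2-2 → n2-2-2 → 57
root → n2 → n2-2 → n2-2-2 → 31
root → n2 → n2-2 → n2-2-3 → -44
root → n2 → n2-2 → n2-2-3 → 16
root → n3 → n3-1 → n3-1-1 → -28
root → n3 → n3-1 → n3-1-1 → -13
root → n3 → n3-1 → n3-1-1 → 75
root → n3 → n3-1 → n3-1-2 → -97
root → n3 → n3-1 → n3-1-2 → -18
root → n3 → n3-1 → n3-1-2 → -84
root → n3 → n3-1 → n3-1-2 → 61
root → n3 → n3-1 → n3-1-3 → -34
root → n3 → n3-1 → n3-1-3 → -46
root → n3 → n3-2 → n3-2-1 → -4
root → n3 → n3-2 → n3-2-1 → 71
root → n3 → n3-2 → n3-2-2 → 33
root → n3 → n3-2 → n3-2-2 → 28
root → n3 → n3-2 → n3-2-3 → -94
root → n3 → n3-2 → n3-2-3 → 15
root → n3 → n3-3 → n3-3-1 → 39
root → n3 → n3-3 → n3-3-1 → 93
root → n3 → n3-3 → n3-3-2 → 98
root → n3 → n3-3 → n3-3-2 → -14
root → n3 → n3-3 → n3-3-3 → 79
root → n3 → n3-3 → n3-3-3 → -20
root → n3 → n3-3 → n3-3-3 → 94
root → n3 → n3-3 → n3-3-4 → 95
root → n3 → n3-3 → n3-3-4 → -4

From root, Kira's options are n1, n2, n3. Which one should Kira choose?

n3

n1-1-1 (Yuki): min(-9, 0, -95) = -95
n1-1-2 (Yuki): min(-22, -37) = -37
n1-1-3 (Yuki): min(-29, -71, -18, -21) = -71
n1-1 (Kira): max(-95, -37, -71) = -37
n1-2-1 (Yuki): min(-89, 51) = -89
n1-2-2 (Yuki): min(99, -66) = -66
n1-2-3 (Yuki): min(-64, -4) = -64
n1-2-4 (Yuki): min(-59, 61) = -59
n1-2 (Kira): max(-89, -66, -64, -59) = -59
n1-3-1 (Yuki): min(-72, 57, 99) = -72
n1-3-2 (Yuki): min(93, -12) = -12
n1-3 (Kira): max(-72, -12) = -12
n1 (Yuki): min(-37, -59, -12) = -59
n2-1-1 (Yuki): min(-82, 16, -66) = -82
n2-1-2 (Yuki): min(79, 84, -40) = -40
n2-1-3 (Yuki): min(-2, -60, -90) = -90
n2-1 (Kira): max(-82, -40, -90) = -40
n2-2-1 (Yuki): min(-37, -60, -59, -94) = -94
n2-2-2 (Yuki): min(-3, 57, 31) = -3
n2-2-3 (Yuki): min(-44, 16) = -44
n2-2 (Kira): max(-94, -3, -44) = -3
n2 (Yuki): min(-40, -3) = -40
n3-1-1 (Yuki): min(-28, -13, 75) = -28
n3-1-2 (Yuki): min(-97, -18, -84, 61) = -97
n3-1-3 (Yuki): min(-34, -46) = -46
n3-1 (Kira): max(-28, -97, -46) = -28
n3-2-1 (Yuki): min(-4, 71) = -4
n3-2-2 (Yuki): min(33, 28) = 28
n3-2-3 (Yuki): min(-94, 15) = -94
n3-2 (Kira): max(-4, 28, -94) = 28
n3-3-1 (Yuki): min(39, 93) = 39
n3-3-2 (Yuki): min(98, -14) = -14
n3-3-3 (Yuki): min(79, -20, 94) = -20
n3-3-4 (Yuki): min(95, -4) = -4
n3-3 (Kira): max(39, -14, -20, -4) = 39
n3 (Yuki): min(-28, 28, 39) = -28
root (Kira): max(-59, -40, -28) = -28
Kira at root wants the highest of {n1=-59, n2=-40, n3=-28}, so chooses n3.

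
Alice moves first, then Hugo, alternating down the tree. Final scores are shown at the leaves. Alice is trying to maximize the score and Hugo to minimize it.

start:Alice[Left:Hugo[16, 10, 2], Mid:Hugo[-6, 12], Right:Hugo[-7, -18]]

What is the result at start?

Left (Hugo): min(16, 10, 2) = 2
Mid (Hugo): min(-6, 12) = -6
Right (Hugo): min(-7, -18) = -18
start (Alice): max(2, -6, -18) = 2

2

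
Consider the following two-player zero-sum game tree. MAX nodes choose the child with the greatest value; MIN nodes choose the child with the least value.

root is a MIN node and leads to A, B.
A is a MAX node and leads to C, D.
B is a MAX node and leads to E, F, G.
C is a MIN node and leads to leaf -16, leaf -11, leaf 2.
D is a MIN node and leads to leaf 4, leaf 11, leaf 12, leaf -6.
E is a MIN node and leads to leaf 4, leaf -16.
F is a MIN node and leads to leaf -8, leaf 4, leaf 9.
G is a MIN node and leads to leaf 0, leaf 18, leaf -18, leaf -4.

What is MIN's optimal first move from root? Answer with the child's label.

B

C (MIN): min(-16, -11, 2) = -16
D (MIN): min(4, 11, 12, -6) = -6
A (MAX): max(-16, -6) = -6
E (MIN): min(4, -16) = -16
F (MIN): min(-8, 4, 9) = -8
G (MIN): min(0, 18, -18, -4) = -18
B (MAX): max(-16, -8, -18) = -8
root (MIN): min(-6, -8) = -8
MIN at root wants the lowest of {A=-6, B=-8}, so chooses B.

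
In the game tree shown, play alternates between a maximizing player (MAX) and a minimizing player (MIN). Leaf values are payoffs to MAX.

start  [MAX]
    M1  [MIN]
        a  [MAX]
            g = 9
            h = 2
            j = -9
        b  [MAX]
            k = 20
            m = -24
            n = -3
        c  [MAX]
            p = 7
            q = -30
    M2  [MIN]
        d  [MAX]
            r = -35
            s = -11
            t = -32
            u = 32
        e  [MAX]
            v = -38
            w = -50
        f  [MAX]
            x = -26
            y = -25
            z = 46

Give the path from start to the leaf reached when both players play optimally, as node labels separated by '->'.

start -> M1 -> c -> p

a (MAX): max(9, 2, -9) = 9
b (MAX): max(20, -24, -3) = 20
c (MAX): max(7, -30) = 7
M1 (MIN): min(9, 20, 7) = 7
d (MAX): max(-35, -11, -32, 32) = 32
e (MAX): max(-38, -50) = -38
f (MAX): max(-26, -25, 46) = 46
M2 (MIN): min(32, -38, 46) = -38
start (MAX): max(7, -38) = 7
At start, MAX picks M1 (highest: 7).
At M1, MIN picks c (lowest: 7).
At c, MAX picks p (highest: 7).
Terminal value 7.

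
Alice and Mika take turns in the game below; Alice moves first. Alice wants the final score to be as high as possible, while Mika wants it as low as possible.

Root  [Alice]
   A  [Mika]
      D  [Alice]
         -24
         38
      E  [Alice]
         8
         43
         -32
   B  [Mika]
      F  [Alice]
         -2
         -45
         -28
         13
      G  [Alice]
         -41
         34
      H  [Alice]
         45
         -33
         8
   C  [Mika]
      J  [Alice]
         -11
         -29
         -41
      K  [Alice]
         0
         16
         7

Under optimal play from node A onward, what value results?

D (Alice): max(-24, 38) = 38
E (Alice): max(8, 43, -32) = 43
A (Mika): min(38, 43) = 38

38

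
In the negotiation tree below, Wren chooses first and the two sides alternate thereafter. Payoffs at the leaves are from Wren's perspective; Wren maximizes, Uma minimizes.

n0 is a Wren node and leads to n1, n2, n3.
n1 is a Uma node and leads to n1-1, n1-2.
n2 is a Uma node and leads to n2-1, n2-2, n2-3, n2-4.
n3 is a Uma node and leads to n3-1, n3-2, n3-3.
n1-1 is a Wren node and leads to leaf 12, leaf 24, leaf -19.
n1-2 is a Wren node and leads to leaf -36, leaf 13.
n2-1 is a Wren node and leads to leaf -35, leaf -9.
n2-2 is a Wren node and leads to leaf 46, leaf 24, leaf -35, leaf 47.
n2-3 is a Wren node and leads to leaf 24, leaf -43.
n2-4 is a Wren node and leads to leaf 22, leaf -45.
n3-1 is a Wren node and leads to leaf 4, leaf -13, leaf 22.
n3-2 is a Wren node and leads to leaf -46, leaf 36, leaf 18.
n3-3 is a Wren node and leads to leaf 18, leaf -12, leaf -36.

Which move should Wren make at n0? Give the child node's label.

n1-1 (Wren): max(12, 24, -19) = 24
n1-2 (Wren): max(-36, 13) = 13
n1 (Uma): min(24, 13) = 13
n2-1 (Wren): max(-35, -9) = -9
n2-2 (Wren): max(46, 24, -35, 47) = 47
n2-3 (Wren): max(24, -43) = 24
n2-4 (Wren): max(22, -45) = 22
n2 (Uma): min(-9, 47, 24, 22) = -9
n3-1 (Wren): max(4, -13, 22) = 22
n3-2 (Wren): max(-46, 36, 18) = 36
n3-3 (Wren): max(18, -12, -36) = 18
n3 (Uma): min(22, 36, 18) = 18
n0 (Wren): max(13, -9, 18) = 18
Wren at n0 wants the highest of {n1=13, n2=-9, n3=18}, so chooses n3.

n3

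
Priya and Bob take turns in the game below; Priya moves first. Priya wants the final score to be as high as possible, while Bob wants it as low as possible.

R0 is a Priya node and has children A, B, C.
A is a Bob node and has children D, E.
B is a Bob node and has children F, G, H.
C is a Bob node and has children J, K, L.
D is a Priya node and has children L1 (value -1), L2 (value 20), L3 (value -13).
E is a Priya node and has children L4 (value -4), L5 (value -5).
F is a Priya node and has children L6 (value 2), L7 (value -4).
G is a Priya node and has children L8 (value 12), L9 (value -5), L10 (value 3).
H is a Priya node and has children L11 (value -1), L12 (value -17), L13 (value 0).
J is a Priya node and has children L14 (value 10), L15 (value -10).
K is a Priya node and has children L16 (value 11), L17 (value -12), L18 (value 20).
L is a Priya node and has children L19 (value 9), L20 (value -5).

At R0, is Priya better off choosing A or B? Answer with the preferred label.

B

D (Priya): max(-1, 20, -13) = 20
E (Priya): max(-4, -5) = -4
A (Bob): min(20, -4) = -4
F (Priya): max(2, -4) = 2
G (Priya): max(12, -5, 3) = 12
H (Priya): max(-1, -17, 0) = 0
B (Bob): min(2, 12, 0) = 0
Priya prefers the higher value; A=-4, B=0. B is better since 0 > -4.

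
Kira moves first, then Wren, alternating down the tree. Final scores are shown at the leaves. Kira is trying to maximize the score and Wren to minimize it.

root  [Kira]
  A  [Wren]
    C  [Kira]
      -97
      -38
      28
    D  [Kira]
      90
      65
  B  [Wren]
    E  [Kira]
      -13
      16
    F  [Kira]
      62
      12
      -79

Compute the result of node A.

C (Kira): max(-97, -38, 28) = 28
D (Kira): max(90, 65) = 90
A (Wren): min(28, 90) = 28

28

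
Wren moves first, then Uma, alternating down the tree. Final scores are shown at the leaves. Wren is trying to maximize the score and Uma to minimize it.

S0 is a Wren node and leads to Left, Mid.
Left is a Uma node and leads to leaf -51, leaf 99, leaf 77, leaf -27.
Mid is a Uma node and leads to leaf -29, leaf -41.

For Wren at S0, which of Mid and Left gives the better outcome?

Mid (Uma): min(-29, -41) = -41
Left (Uma): min(-51, 99, 77, -27) = -51
Wren prefers the higher value; Mid=-41, Left=-51. Mid is better since -41 > -51.

Mid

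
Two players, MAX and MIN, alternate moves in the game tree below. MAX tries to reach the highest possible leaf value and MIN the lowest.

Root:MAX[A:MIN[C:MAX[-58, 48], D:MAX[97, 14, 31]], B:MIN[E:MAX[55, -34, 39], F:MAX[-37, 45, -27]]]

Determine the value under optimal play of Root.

48

C (MAX): max(-58, 48) = 48
D (MAX): max(97, 14, 31) = 97
A (MIN): min(48, 97) = 48
E (MAX): max(55, -34, 39) = 55
F (MAX): max(-37, 45, -27) = 45
B (MIN): min(55, 45) = 45
Root (MAX): max(48, 45) = 48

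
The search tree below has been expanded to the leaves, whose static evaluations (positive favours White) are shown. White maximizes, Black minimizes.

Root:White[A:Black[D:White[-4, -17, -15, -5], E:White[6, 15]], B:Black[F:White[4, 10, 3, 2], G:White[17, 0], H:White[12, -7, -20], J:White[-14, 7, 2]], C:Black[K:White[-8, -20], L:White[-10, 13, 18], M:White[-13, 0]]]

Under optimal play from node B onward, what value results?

7

F (White): max(4, 10, 3, 2) = 10
G (White): max(17, 0) = 17
H (White): max(12, -7, -20) = 12
J (White): max(-14, 7, 2) = 7
B (Black): min(10, 17, 12, 7) = 7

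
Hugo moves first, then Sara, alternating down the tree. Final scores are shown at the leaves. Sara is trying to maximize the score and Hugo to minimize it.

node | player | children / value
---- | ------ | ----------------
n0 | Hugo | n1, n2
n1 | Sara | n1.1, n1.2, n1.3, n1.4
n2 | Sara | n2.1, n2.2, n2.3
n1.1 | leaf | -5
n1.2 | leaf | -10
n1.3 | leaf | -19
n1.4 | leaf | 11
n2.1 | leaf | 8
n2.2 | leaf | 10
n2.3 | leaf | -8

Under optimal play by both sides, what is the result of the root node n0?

n1 (Sara): max(-5, -10, -19, 11) = 11
n2 (Sara): max(8, 10, -8) = 10
n0 (Hugo): min(11, 10) = 10

10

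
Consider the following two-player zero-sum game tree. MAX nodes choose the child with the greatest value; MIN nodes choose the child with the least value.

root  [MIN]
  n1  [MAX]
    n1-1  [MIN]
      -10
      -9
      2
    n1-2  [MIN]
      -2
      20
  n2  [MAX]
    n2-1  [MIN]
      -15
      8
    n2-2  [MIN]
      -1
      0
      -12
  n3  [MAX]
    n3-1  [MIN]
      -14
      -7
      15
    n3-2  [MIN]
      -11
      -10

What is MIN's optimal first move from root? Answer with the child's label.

n2

n1-1 (MIN): min(-10, -9, 2) = -10
n1-2 (MIN): min(-2, 20) = -2
n1 (MAX): max(-10, -2) = -2
n2-1 (MIN): min(-15, 8) = -15
n2-2 (MIN): min(-1, 0, -12) = -12
n2 (MAX): max(-15, -12) = -12
n3-1 (MIN): min(-14, -7, 15) = -14
n3-2 (MIN): min(-11, -10) = -11
n3 (MAX): max(-14, -11) = -11
root (MIN): min(-2, -12, -11) = -12
MIN at root wants the lowest of {n1=-2, n2=-12, n3=-11}, so chooses n2.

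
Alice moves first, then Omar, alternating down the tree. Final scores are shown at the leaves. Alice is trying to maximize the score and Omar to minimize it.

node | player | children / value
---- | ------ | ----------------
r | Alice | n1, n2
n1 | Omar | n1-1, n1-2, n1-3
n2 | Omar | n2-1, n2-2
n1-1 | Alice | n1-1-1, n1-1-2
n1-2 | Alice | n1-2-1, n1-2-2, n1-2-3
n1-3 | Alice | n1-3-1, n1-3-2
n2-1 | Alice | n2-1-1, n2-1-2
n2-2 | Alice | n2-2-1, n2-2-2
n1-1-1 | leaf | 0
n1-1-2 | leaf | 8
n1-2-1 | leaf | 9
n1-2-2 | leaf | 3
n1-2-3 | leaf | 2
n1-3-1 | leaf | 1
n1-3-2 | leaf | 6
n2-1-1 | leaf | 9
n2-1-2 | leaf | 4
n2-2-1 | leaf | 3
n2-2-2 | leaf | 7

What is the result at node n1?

n1-1 (Alice): max(0, 8) = 8
n1-2 (Alice): max(9, 3, 2) = 9
n1-3 (Alice): max(1, 6) = 6
n1 (Omar): min(8, 9, 6) = 6

6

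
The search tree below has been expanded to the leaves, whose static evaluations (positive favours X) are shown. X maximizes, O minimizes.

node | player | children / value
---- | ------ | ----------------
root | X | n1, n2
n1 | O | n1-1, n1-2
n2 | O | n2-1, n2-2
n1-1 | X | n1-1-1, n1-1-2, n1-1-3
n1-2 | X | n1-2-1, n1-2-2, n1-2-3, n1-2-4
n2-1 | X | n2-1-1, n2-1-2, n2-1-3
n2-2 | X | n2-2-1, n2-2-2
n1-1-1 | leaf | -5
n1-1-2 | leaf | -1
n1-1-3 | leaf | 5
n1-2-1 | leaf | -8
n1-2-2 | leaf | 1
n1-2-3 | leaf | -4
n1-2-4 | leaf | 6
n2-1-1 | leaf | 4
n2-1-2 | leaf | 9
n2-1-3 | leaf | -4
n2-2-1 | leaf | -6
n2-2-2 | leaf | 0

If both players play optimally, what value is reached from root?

n1-1 (X): max(-5, -1, 5) = 5
n1-2 (X): max(-8, 1, -4, 6) = 6
n1 (O): min(5, 6) = 5
n2-1 (X): max(4, 9, -4) = 9
n2-2 (X): max(-6, 0) = 0
n2 (O): min(9, 0) = 0
root (X): max(5, 0) = 5

5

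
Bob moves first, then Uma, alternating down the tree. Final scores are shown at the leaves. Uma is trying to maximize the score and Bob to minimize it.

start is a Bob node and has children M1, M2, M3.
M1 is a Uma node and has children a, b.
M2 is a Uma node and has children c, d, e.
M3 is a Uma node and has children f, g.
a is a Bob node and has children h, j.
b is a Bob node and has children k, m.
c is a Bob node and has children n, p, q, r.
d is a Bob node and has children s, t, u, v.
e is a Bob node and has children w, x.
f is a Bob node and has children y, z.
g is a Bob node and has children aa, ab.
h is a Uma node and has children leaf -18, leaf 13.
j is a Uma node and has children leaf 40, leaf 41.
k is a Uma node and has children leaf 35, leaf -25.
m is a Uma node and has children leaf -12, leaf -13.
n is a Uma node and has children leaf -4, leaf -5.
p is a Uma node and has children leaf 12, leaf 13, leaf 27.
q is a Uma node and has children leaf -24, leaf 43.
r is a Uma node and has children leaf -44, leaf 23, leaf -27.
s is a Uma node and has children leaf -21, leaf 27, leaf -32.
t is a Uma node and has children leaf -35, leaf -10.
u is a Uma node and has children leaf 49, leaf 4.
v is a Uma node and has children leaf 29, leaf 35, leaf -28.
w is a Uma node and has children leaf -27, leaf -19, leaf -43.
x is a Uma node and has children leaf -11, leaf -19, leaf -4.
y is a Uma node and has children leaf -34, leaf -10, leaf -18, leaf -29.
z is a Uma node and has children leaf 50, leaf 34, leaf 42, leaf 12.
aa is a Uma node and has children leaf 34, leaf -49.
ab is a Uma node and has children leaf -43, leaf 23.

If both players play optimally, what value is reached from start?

h (Uma): max(-18, 13) = 13
j (Uma): max(40, 41) = 41
a (Bob): min(13, 41) = 13
k (Uma): max(35, -25) = 35
m (Uma): max(-12, -13) = -12
b (Bob): min(35, -12) = -12
M1 (Uma): max(13, -12) = 13
n (Uma): max(-4, -5) = -4
p (Uma): max(12, 13, 27) = 27
q (Uma): max(-24, 43) = 43
r (Uma): max(-44, 23, -27) = 23
c (Bob): min(-4, 27, 43, 23) = -4
s (Uma): max(-21, 27, -32) = 27
t (Uma): max(-35, -10) = -10
u (Uma): max(49, 4) = 49
v (Uma): max(29, 35, -28) = 35
d (Bob): min(27, -10, 49, 35) = -10
w (Uma): max(-27, -19, -43) = -19
x (Uma): max(-11, -19, -4) = -4
e (Bob): min(-19, -4) = -19
M2 (Uma): max(-4, -10, -19) = -4
y (Uma): max(-34, -10, -18, -29) = -10
z (Uma): max(50, 34, 42, 12) = 50
f (Bob): min(-10, 50) = -10
aa (Uma): max(34, -49) = 34
ab (Uma): max(-43, 23) = 23
g (Bob): min(34, 23) = 23
M3 (Uma): max(-10, 23) = 23
start (Bob): min(13, -4, 23) = -4

-4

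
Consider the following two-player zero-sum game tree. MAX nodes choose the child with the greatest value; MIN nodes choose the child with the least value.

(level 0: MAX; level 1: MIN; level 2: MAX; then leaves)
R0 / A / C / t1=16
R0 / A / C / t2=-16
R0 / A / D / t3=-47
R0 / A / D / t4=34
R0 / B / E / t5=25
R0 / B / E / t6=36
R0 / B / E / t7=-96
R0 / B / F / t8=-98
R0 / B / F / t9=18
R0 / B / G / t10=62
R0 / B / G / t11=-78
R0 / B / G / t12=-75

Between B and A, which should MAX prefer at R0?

E (MAX): max(25, 36, -96) = 36
F (MAX): max(-98, 18) = 18
G (MAX): max(62, -78, -75) = 62
B (MIN): min(36, 18, 62) = 18
C (MAX): max(16, -16) = 16
D (MAX): max(-47, 34) = 34
A (MIN): min(16, 34) = 16
MAX prefers the higher value; B=18, A=16. B is better since 18 > 16.

B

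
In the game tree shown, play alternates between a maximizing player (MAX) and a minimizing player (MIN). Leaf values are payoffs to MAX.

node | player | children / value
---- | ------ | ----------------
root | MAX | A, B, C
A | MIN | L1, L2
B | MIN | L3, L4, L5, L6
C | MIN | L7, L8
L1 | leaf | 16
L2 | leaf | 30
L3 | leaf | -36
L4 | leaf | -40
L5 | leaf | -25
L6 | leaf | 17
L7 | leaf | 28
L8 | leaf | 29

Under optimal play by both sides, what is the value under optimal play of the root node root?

A (MIN): min(16, 30) = 16
B (MIN): min(-36, -40, -25, 17) = -40
C (MIN): min(28, 29) = 28
root (MAX): max(16, -40, 28) = 28

28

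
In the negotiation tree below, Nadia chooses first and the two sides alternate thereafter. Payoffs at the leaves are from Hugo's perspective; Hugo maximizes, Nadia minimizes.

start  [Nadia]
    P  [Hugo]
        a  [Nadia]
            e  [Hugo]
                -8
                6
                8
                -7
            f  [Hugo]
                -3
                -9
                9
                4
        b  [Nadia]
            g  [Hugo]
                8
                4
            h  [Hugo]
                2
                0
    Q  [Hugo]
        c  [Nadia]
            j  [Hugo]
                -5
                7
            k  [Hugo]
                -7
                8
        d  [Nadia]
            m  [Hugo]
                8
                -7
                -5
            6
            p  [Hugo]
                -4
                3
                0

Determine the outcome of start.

e (Hugo): max(-8, 6, 8, -7) = 8
f (Hugo): max(-3, -9, 9, 4) = 9
a (Nadia): min(8, 9) = 8
g (Hugo): max(8, 4) = 8
h (Hugo): max(2, 0) = 2
b (Nadia): min(8, 2) = 2
P (Hugo): max(8, 2) = 8
j (Hugo): max(-5, 7) = 7
k (Hugo): max(-7, 8) = 8
c (Nadia): min(7, 8) = 7
m (Hugo): max(8, -7, -5) = 8
p (Hugo): max(-4, 3, 0) = 3
d (Nadia): min(8, 6, 3) = 3
Q (Hugo): max(7, 3) = 7
start (Nadia): min(8, 7) = 7

7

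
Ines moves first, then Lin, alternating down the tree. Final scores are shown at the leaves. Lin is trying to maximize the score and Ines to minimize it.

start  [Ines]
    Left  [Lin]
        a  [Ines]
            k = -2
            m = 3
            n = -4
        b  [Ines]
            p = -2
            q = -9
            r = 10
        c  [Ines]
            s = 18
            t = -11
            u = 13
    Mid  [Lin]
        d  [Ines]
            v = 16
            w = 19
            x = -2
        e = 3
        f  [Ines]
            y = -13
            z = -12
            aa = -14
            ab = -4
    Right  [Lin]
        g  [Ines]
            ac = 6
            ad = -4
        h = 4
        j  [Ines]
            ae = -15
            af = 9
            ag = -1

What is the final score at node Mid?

3

d (Ines): min(16, 19, -2) = -2
f (Ines): min(-13, -12, -14, -4) = -14
Mid (Lin): max(-2, 3, -14) = 3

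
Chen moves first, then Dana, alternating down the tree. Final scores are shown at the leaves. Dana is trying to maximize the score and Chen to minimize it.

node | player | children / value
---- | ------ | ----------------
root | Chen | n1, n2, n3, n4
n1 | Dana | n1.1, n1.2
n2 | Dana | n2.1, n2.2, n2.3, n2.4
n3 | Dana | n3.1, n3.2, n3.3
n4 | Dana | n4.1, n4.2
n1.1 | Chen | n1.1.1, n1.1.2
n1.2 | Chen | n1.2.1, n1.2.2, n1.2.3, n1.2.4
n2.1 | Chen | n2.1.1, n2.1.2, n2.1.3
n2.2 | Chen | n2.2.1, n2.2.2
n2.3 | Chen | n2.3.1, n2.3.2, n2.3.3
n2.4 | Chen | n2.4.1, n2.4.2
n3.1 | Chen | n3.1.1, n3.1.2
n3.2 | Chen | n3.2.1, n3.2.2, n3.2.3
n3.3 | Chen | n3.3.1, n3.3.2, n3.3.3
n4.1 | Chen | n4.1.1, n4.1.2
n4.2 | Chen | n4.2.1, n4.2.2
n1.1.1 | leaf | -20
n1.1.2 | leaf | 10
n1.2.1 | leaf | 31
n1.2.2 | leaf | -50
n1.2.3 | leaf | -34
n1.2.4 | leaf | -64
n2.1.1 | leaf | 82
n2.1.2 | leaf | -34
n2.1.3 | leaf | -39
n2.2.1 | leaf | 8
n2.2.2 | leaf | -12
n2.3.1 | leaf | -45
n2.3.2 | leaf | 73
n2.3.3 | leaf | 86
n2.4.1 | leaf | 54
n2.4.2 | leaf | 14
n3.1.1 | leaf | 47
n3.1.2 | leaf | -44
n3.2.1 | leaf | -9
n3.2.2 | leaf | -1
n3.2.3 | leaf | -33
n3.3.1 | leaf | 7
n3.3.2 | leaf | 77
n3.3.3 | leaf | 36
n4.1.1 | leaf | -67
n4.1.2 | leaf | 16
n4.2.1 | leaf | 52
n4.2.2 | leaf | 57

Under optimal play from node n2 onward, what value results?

14

n2.1 (Chen): min(82, -34, -39) = -39
n2.2 (Chen): min(8, -12) = -12
n2.3 (Chen): min(-45, 73, 86) = -45
n2.4 (Chen): min(54, 14) = 14
n2 (Dana): max(-39, -12, -45, 14) = 14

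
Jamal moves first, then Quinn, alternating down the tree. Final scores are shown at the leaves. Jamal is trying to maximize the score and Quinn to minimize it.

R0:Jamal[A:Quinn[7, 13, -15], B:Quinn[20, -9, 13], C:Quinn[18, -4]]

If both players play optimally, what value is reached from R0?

A (Quinn): min(7, 13, -15) = -15
B (Quinn): min(20, -9, 13) = -9
C (Quinn): min(18, -4) = -4
R0 (Jamal): max(-15, -9, -4) = -4

-4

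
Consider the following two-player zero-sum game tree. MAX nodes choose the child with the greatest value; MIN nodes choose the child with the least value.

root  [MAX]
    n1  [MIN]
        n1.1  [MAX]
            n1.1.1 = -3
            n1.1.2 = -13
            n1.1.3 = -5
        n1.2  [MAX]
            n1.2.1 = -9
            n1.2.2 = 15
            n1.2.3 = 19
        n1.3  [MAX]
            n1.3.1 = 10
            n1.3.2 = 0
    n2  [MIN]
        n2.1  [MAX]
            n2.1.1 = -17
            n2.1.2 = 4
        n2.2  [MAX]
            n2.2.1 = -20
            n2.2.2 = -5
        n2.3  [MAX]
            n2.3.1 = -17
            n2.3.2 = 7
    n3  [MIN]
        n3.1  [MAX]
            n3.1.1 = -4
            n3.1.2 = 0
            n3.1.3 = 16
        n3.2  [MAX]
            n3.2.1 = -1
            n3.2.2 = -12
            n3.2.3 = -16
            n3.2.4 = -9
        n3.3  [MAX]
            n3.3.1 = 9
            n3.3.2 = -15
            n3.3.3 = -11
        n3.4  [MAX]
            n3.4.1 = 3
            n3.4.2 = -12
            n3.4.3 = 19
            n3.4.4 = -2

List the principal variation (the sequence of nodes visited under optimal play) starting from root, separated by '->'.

n1.1 (MAX): max(-3, -13, -5) = -3
n1.2 (MAX): max(-9, 15, 19) = 19
n1.3 (MAX): max(10, 0) = 10
n1 (MIN): min(-3, 19, 10) = -3
n2.1 (MAX): max(-17, 4) = 4
n2.2 (MAX): max(-20, -5) = -5
n2.3 (MAX): max(-17, 7) = 7
n2 (MIN): min(4, -5, 7) = -5
n3.1 (MAX): max(-4, 0, 16) = 16
n3.2 (MAX): max(-1, -12, -16, -9) = -1
n3.3 (MAX): max(9, -15, -11) = 9
n3.4 (MAX): max(3, -12, 19, -2) = 19
n3 (MIN): min(16, -1, 9, 19) = -1
root (MAX): max(-3, -5, -1) = -1
At root, MAX picks n3 (highest: -1).
At n3, MIN picks n3.2 (lowest: -1).
At n3.2, MAX picks n3.2.1 (highest: -1).
Terminal value -1.

root -> n3 -> n3.2 -> n3.2.1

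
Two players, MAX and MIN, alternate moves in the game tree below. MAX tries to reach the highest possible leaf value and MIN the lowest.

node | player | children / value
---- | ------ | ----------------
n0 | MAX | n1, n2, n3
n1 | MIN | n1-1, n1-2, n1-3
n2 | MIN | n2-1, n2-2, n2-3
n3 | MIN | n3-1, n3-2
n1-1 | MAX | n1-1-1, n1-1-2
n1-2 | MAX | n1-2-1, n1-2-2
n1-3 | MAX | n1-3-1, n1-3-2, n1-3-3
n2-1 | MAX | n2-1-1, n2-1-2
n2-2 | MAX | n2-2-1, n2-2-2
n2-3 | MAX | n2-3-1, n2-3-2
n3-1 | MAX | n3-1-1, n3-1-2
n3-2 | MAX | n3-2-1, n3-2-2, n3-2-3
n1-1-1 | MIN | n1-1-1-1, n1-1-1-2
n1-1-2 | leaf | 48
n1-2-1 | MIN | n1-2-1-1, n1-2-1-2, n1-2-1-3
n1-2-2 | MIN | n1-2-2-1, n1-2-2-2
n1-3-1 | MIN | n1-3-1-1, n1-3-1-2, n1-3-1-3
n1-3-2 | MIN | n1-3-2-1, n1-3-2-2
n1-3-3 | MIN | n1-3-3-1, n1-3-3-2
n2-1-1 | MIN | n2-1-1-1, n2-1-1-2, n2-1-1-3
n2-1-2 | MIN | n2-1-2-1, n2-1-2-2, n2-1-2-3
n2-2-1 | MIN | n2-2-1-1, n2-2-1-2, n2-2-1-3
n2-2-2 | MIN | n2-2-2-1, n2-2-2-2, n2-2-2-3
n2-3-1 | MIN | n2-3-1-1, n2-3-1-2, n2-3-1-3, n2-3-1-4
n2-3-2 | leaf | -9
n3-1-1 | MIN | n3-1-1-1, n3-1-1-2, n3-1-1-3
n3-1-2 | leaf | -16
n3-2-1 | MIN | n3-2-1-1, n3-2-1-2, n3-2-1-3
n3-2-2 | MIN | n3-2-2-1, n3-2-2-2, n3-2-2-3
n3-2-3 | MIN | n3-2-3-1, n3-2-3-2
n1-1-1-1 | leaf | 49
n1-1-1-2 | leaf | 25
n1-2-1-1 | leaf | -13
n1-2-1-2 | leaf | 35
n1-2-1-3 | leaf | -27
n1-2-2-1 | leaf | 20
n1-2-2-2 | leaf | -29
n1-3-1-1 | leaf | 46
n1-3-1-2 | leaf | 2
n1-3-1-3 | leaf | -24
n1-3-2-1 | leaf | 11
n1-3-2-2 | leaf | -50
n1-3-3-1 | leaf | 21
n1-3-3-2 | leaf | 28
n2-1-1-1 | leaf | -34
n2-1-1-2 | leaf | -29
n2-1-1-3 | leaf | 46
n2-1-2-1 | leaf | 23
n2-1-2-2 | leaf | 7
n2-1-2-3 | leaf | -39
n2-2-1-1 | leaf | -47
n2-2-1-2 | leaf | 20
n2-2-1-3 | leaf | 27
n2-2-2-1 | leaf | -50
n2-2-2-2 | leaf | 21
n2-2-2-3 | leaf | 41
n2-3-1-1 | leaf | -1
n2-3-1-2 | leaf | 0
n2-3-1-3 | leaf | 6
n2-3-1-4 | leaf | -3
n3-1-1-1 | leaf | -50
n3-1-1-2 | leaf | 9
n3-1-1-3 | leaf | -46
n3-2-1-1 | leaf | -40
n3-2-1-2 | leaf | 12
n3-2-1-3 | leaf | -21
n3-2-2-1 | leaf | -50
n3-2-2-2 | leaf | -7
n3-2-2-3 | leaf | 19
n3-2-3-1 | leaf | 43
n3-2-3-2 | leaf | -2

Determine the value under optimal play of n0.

n1-1-1 (MIN): min(49, 25) = 25
n1-1 (MAX): max(25, 48) = 48
n1-2-1 (MIN): min(-13, 35, -27) = -27
n1-2-2 (MIN): min(20, -29) = -29
n1-2 (MAX): max(-27, -29) = -27
n1-3-1 (MIN): min(46, 2, -24) = -24
n1-3-2 (MIN): min(11, -50) = -50
n1-3-3 (MIN): min(21, 28) = 21
n1-3 (MAX): max(-24, -50, 21) = 21
n1 (MIN): min(48, -27, 21) = -27
n2-1-1 (MIN): min(-34, -29, 46) = -34
n2-1-2 (MIN): min(23, 7, -39) = -39
n2-1 (MAX): max(-34, -39) = -34
n2-2-1 (MIN): min(-47, 20, 27) = -47
n2-2-2 (MIN): min(-50, 21, 41) = -50
n2-2 (MAX): max(-47, -50) = -47
n2-3-1 (MIN): min(-1, 0, 6, -3) = -3
n2-3 (MAX): max(-3, -9) = -3
n2 (MIN): min(-34, -47, -3) = -47
n3-1-1 (MIN): min(-50, 9, -46) = -50
n3-1 (MAX): max(-50, -16) = -16
n3-2-1 (MIN): min(-40, 12, -21) = -40
n3-2-2 (MIN): min(-50, -7, 19) = -50
n3-2-3 (MIN): min(43, -2) = -2
n3-2 (MAX): max(-40, -50, -2) = -2
n3 (MIN): min(-16, -2) = -16
n0 (MAX): max(-27, -47, -16) = -16

-16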